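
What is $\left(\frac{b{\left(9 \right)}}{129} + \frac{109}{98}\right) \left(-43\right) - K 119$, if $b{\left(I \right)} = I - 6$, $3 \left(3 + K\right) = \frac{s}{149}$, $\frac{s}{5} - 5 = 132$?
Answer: $\frac{5511377}{43806} \approx 125.81$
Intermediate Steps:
$s = 685$ ($s = 25 + 5 \cdot 132 = 25 + 660 = 685$)
$K = - \frac{656}{447}$ ($K = -3 + \frac{685 \cdot \frac{1}{149}}{3} = -3 + \frac{1}{3} \cdot \frac{685}{149} = -3 + \frac{685}{447} = - \frac{656}{447} \approx -1.4676$)
$b{\left(I \right)} = -6 + I$ ($b{\left(I \right)} = I - 6 = -6 + I$)
$\left(\frac{b{\left(9 \right)}}{129} + \frac{109}{98}\right) \left(-43\right) - K 119 = \left(\frac{-6 + 9}{129} + \frac{109}{98}\right) \left(-43\right) - \left(- \frac{656}{447}\right) 119 = \left(3 \cdot \frac{1}{129} + 109 \cdot \frac{1}{98}\right) \left(-43\right) - - \frac{78064}{447} = \left(\frac{1}{43} + \frac{109}{98}\right) \left(-43\right) + \frac{78064}{447} = \frac{4785}{4214} \left(-43\right) + \frac{78064}{447} = - \frac{4785}{98} + \frac{78064}{447} = \frac{5511377}{43806}$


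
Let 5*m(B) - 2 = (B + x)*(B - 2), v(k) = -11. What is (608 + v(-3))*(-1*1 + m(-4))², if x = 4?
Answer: 5373/25 ≈ 214.92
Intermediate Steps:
m(B) = ⅖ + (-2 + B)*(4 + B)/5 (m(B) = ⅖ + ((B + 4)*(B - 2))/5 = ⅖ + ((4 + B)*(-2 + B))/5 = ⅖ + ((-2 + B)*(4 + B))/5 = ⅖ + (-2 + B)*(4 + B)/5)
(608 + v(-3))*(-1*1 + m(-4))² = (608 - 11)*(-1*1 + (-6/5 + (⅕)*(-4)² + (⅖)*(-4)))² = 597*(-1 + (-6/5 + (⅕)*16 - 8/5))² = 597*(-1 + (-6/5 + 16/5 - 8/5))² = 597*(-1 + ⅖)² = 597*(-⅗)² = 597*(9/25) = 5373/25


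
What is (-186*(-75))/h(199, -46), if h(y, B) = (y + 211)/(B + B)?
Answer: -128340/41 ≈ -3130.2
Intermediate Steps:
h(y, B) = (211 + y)/(2*B) (h(y, B) = (211 + y)/((2*B)) = (211 + y)*(1/(2*B)) = (211 + y)/(2*B))
(-186*(-75))/h(199, -46) = (-186*(-75))/(((1/2)*(211 + 199)/(-46))) = 13950/(((1/2)*(-1/46)*410)) = 13950/(-205/46) = 13950*(-46/205) = -128340/41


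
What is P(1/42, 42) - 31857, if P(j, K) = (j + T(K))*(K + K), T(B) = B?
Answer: -28327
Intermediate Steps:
P(j, K) = 2*K*(K + j) (P(j, K) = (j + K)*(K + K) = (K + j)*(2*K) = 2*K*(K + j))
P(1/42, 42) - 31857 = 2*42*(42 + 1/42) - 31857 = 2*42*(1765/42) - 31857 = 3530 - 31857 = -28327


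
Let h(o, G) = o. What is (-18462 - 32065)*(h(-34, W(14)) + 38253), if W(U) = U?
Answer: -1931091413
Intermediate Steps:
(-18462 - 32065)*(h(-34, W(14)) + 38253) = (-18462 - 32065)*(-34 + 38253) = -50527*38219 = -1931091413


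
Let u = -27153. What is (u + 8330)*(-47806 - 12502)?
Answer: 1135177484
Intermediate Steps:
(u + 8330)*(-47806 - 12502) = (-27153 + 8330)*(-47806 - 12502) = -18823*(-60308) = 1135177484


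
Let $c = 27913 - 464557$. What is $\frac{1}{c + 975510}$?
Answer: $\frac{1}{538866} \approx 1.8557 \cdot 10^{-6}$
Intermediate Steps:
$c = -436644$
$\frac{1}{c + 975510} = \frac{1}{-436644 + 975510} = \frac{1}{538866}$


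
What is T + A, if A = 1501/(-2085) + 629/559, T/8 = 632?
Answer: 5893316246/1165515 ≈ 5056.4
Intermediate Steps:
T = 5056 (T = 8*632 = 5056)
A = 472406/1165515 (A = 1501*(-1/2085) + 629*(1/559) = -1501/2085 + 629/559 = 472406/1165515 ≈ 0.40532)
T + A = 5056 + 472406/1165515 = 5893316246/1165515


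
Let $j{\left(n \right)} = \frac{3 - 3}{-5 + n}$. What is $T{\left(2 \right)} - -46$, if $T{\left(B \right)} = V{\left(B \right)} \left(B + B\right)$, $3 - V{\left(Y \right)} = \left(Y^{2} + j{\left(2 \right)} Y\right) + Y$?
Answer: $34$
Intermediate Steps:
$j{\left(n \right)} = 0$ ($j{\left(n \right)} = \frac{0}{-5 + n} = 0$)
$V{\left(Y \right)} = 3 - Y - Y^{2}$ ($V{\left(Y \right)} = 3 - \left(\left(Y^{2} + 0 Y\right) + Y\right) = 3 - \left(\left(Y^{2} + 0\right) + Y\right) = 3 - \left(Y^{2} + Y\right) = 3 - \left(Y + Y^{2}\right) = 3 - Y - Y^{2}$)
$T{\left(B \right)} = 2 B \left(3 - B - B^{2}\right)$ ($T{\left(B \right)} = \left(3 - B - B^{2}\right) \left(B + B\right) = \left(3 - B - B^{2}\right) 2 B = 2 B \left(3 - B - B^{2}\right)$)
$T{\left(2 \right)} - -46 = 2 \cdot 2 \left(3 - 2 - 2^{2}\right) - -46 = 2 \cdot 2 \left(3 - 2 - 4\right) + 46 = 2 \cdot 2 \left(-3\right) + 46 = -12 + 46 = 34$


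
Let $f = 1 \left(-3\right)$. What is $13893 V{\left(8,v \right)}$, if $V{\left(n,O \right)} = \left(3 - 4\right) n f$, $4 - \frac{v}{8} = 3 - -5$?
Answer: $333432$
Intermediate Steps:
$f = -3$
$v = -32$ ($v = 32 - 8 \left(3 - -5\right) = 32 - 8 \left(3 + 5\right) = 32 - 64 = -32$)
$V{\left(n,O \right)} = 3 n$ ($V{\left(n,O \right)} = \left(3 - 4\right) n \left(-3\right) = - n \left(-3\right) = 3 n$)
$13893 V{\left(8,v \right)} = 13893 \cdot 3 \cdot 8 = 13893 \cdot 24 = 333432$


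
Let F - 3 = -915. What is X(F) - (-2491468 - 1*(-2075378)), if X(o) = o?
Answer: 415178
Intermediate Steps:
F = -912 (F = 3 - 915 = -912)
X(F) - (-2491468 - 1*(-2075378)) = -912 - (-2491468 - 1*(-2075378)) = -912 - (-2491468 + 2075378) = -912 - 1*(-416090) = -912 + 416090 = 415178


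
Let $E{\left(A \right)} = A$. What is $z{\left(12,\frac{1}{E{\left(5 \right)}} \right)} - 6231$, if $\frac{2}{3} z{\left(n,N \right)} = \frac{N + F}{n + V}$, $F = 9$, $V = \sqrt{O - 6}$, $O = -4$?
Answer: $\frac{3 \left(- 10385 \sqrt{10} + 124597 i\right)}{5 \left(\sqrt{10} - 12 i\right)} \approx -6229.9 - 0.28337 i$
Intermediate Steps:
$V = i \sqrt{10}$ ($V = \sqrt{-4 - 6} = \sqrt{-10} = i \sqrt{10} \approx 3.1623 i$)
$z{\left(n,N \right)} = \frac{3 \left(9 + N\right)}{2 \left(n + i \sqrt{10}\right)}$ ($z{\left(n,N \right)} = \frac{3 \frac{N + 9}{n + i \sqrt{10}}}{2} = \frac{3 \frac{9 + N}{n + i \sqrt{10}}}{2} = \frac{3 \left(9 + N\right)}{2 \left(n + i \sqrt{10}\right)}$)
$z{\left(12,\frac{1}{E{\left(5 \right)}} \right)} - 6231 = \frac{3 \left(9 + \frac{1}{5}\right)}{2 \left(12 + i \sqrt{10}\right)} - 6231 = \frac{3}{2} \frac{1}{12 + i \sqrt{10}} \cdot \frac{46}{5} - 6231 = \frac{69}{5 \left(12 + i \sqrt{10}\right)} - 6231 = -6231 + \frac{69}{5 \left(12 + i \sqrt{10}\right)}$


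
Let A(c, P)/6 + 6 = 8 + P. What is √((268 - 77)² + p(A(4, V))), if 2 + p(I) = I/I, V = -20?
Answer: 8*√570 ≈ 191.00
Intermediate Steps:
A(c, P) = 12 + 6*P (A(c, P) = -36 + 6*(8 + P) = -36 + (48 + 6*P) = 12 + 6*P)
p(I) = -1 (p(I) = -2 + I/I = -2 + 1 = -1)
√((268 - 77)² + p(A(4, V))) = √((268 - 77)² - 1) = √(191² - 1) = √(36481 - 1) = √36480 = 8*√570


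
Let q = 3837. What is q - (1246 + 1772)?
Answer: 819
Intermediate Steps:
q - (1246 + 1772) = 3837 - (1246 + 1772) = 3837 - 1*3018 = 3837 - 3018 = 819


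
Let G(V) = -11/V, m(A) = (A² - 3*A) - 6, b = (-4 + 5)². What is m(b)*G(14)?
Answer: 44/7 ≈ 6.2857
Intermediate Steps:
b = 1 (b = 1² = 1)
m(A) = -6 + A² - 3*A
m(b)*G(14) = (-6 + 1² - 3*1)*(-11/14) = (-6 + 1 - 3)*(-11*1/14) = -8*(-11/14) = 44/7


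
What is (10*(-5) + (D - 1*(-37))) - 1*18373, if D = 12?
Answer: -18374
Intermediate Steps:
(10*(-5) + (D - 1*(-37))) - 1*18373 = (10*(-5) + (12 - 1*(-37))) - 1*18373 = (-50 + (12 + 37)) - 18373 = (-50 + 49) - 18373 = -1 - 18373 = -18374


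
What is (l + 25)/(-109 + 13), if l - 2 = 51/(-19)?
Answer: -77/304 ≈ -0.25329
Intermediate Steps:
l = -13/19 (l = 2 + 51/(-19) = 2 + 51*(-1/19) = 2 - 51/19 = -13/19 ≈ -0.68421)
(l + 25)/(-109 + 13) = (-13/19 + 25)/(-109 + 13) = (462/19)/(-96) = -1/96*462/19 = -77/304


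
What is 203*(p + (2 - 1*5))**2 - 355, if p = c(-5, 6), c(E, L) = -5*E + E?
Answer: 58312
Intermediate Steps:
c(E, L) = -4*E
p = 20 (p = -4*(-5) = 20)
203*(p + (2 - 1*5))**2 - 355 = 203*(20 + (2 - 1*5))**2 - 355 = 203*(20 + (2 - 5))**2 - 355 = 203*(20 - 3)**2 - 355 = 203*17**2 - 355 = 203*289 - 355 = 58667 - 355 = 58312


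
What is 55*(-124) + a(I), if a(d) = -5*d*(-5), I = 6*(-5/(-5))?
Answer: -6670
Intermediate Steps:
I = 6 (I = 6*(-5*(-⅕)) = 6*1 = 6)
a(d) = 25*d
55*(-124) + a(I) = 55*(-124) + 25*6 = -6820 + 150 = -6670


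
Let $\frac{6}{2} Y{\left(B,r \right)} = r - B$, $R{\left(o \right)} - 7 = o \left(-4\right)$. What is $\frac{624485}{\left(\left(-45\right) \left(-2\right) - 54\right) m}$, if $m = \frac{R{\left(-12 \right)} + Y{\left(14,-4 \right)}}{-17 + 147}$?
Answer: $\frac{40591525}{882} \approx 46022.0$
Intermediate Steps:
$R{\left(o \right)} = 7 - 4 o$ ($R{\left(o \right)} = 7 + o \left(-4\right) = 7 - 4 o$)
$Y{\left(B,r \right)} = - \frac{B}{3} + \frac{r}{3}$ ($Y{\left(B,r \right)} = \frac{r - B}{3} = - \frac{B}{3} + \frac{r}{3}$)
$m = \frac{49}{130}$ ($m = \frac{\left(7 - -48\right) + \left(\left(- \frac{1}{3}\right) 14 + \frac{1}{3} \left(-4\right)\right)}{-17 + 147} = \frac{\left(7 + 48\right) - 6}{130} = \left(55 - 6\right) \frac{1}{130} = 49 \cdot \frac{1}{130} = \frac{49}{130} \approx 0.37692$)
$\frac{624485}{\left(\left(-45\right) \left(-2\right) - 54\right) m} = \frac{624485}{\left(\left(-45\right) \left(-2\right) - 54\right) \frac{49}{130}} = \frac{624485}{\left(90 - 54\right) \frac{49}{130}} = \frac{624485}{36 \cdot \frac{49}{130}} = \frac{624485}{\frac{882}{65}} = 624485 \cdot \frac{65}{882} = \frac{40591525}{882}$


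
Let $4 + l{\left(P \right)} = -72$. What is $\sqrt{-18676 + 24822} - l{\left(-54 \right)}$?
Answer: $76 + \sqrt{6146} \approx 154.4$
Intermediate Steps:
$l{\left(P \right)} = -76$ ($l{\left(P \right)} = -4 - 72 = -76$)
$\sqrt{-18676 + 24822} - l{\left(-54 \right)} = \sqrt{-18676 + 24822} - -76 = \sqrt{6146} + 76 = 76 + \sqrt{6146}$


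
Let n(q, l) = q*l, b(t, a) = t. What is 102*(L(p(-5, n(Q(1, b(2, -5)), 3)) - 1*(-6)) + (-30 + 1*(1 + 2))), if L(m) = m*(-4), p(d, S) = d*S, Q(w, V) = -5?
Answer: -35802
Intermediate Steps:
n(q, l) = l*q
p(d, S) = S*d
L(m) = -4*m
102*(L(p(-5, n(Q(1, b(2, -5)), 3)) - 1*(-6)) + (-30 + 1*(1 + 2))) = 102*(-4*((3*(-5))*(-5) - 1*(-6)) + (-30 + 1*(1 + 2))) = 102*(-4*(-15*(-5) + 6) + (-30 + 1*3)) = 102*(-4*(75 + 6) + (-30 + 3)) = 102*(-4*81 - 27) = 102*(-324 - 27) = 102*(-351) = -35802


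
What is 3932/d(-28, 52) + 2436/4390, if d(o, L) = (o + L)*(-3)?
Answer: -2135761/39510 ≈ -54.056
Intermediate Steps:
d(o, L) = -3*L - 3*o (d(o, L) = (L + o)*(-3) = -3*L - 3*o)
3932/d(-28, 52) + 2436/4390 = 3932/(-3*52 - 3*(-28)) + 2436/4390 = 3932/(-156 + 84) + 2436*(1/4390) = 3932/(-72) + 1218/2195 = 3932*(-1/72) + 1218/2195 = -983/18 + 1218/2195 = -2135761/39510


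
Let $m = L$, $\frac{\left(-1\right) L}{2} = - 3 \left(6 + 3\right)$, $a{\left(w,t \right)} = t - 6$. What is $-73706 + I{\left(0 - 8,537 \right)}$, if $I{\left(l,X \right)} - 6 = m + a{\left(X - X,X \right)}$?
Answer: $-73115$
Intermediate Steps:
$a{\left(w,t \right)} = -6 + t$
$L = 54$ ($L = - 2 \left(- 3 \left(6 + 3\right)\right) = - 2 \left(\left(-3\right) 9\right) = \left(-2\right) \left(-27\right) = 54$)
$m = 54$
$I{\left(l,X \right)} = 54 + X$ ($I{\left(l,X \right)} = 6 + \left(54 + \left(-6 + X\right)\right) = 6 + \left(48 + X\right) = 54 + X$)
$-73706 + I{\left(0 - 8,537 \right)} = -73706 + \left(54 + 537\right) = -73706 + 591 = -73115$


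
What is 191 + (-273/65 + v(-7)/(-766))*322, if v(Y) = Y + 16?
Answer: -2231326/1915 ≈ -1165.2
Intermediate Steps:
v(Y) = 16 + Y
191 + (-273/65 + v(-7)/(-766))*322 = 191 + (-273/65 + (16 - 7)/(-766))*322 = 191 + (-273*1/65 + 9*(-1/766))*322 = 191 + (-21/5 - 9/766)*322 = 191 - 16131/3830*322 = 191 - 2597091/1915 = -2231326/1915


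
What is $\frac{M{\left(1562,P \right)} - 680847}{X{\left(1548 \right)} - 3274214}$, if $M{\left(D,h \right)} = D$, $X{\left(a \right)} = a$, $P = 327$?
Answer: $\frac{679285}{3272666} \approx 0.20756$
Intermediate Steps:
$\frac{M{\left(1562,P \right)} - 680847}{X{\left(1548 \right)} - 3274214} = \frac{1562 - 680847}{1548 - 3274214} = - \frac{679285}{-3272666} = \left(-679285\right) \left(- \frac{1}{3272666}\right) = \frac{679285}{3272666}$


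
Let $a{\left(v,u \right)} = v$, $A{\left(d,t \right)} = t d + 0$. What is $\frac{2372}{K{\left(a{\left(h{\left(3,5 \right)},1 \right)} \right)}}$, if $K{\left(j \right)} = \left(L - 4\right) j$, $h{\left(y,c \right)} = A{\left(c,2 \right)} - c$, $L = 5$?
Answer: $\frac{2372}{5} \approx 474.4$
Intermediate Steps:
$A{\left(d,t \right)} = d t$ ($A{\left(d,t \right)} = d t + 0 = d t$)
$h{\left(y,c \right)} = c$ ($h{\left(y,c \right)} = c 2 - c = 2 c - c = c$)
$K{\left(j \right)} = j$ ($K{\left(j \right)} = \left(5 - 4\right) j = 1 j = j$)
$\frac{2372}{K{\left(a{\left(h{\left(3,5 \right)},1 \right)} \right)}} = \frac{2372}{5}$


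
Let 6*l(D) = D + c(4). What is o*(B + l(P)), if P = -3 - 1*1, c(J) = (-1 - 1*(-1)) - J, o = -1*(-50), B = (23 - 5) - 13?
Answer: 550/3 ≈ 183.33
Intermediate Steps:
B = 5 (B = 18 - 13 = 5)
o = 50
c(J) = -J (c(J) = (-1 + 1) - J = 0 - J = -J)
P = -4 (P = -3 - 1 = -4)
l(D) = -2/3 + D/6 (l(D) = (D - 1*4)/6 = (D - 4)/6 = (-4 + D)/6 = -2/3 + D/6)
o*(B + l(P)) = 50*(5 + (-2/3 + (1/6)*(-4))) = 50*(5 + (-2/3 - 2/3)) = 50*(5 - 4/3) = 50*(11/3) = 550/3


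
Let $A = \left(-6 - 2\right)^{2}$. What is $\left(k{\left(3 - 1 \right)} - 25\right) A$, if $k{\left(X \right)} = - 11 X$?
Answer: $-3008$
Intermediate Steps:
$A = 64$ ($A = \left(-8\right)^{2} = 64$)
$\left(k{\left(3 - 1 \right)} - 25\right) A = \left(- 11 \left(3 - 1\right) - 25\right) 64 = \left(\left(-11\right) 2 - 25\right) 64 = \left(-22 - 25\right) 64 = \left(-47\right) 64 = -3008$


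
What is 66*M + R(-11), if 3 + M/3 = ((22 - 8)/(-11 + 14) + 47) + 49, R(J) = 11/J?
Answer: 19337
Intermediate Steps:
M = 293 (M = -9 + 3*(((22 - 8)/(-11 + 14) + 47) + 49) = -9 + 3*((14/3 + 47) + 49) = -9 + 3*(155/3 + 49) = -9 + 3*(302/3) = -9 + 302 = 293)
66*M + R(-11) = 66*293 + 11/(-11) = 19338 + 11*(-1/11) = 19338 - 1 = 19337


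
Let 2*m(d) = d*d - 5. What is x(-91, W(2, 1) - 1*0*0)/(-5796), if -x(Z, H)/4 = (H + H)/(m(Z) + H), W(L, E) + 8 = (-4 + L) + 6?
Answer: -4/2995083 ≈ -1.3355e-6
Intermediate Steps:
m(d) = -5/2 + d²/2 (m(d) = (d*d - 5)/2 = (d² - 5)/2 = (-5 + d²)/2 = -5/2 + d²/2)
W(L, E) = -6 + L (W(L, E) = -8 + ((-4 + L) + 6) = -8 + (2 + L) = -6 + L)
x(Z, H) = -8*H/(-5/2 + H + Z²/2) (x(Z, H) = -4*(H + H)/((-5/2 + Z²/2) + H) = -4*2*H/(-5/2 + H + Z²/2) = -8*H/(-5/2 + H + Z²/2))
x(-91, W(2, 1) - 1*0*0)/(-5796) = -16*((-6 + 2) - 1*0*0)/(-5 + (-91)² + 2*((-6 + 2) - 1*0*0))/(-5796) = -16*(-4 + 0*0)/(-5 + 8281 + 2*(-4 + 0*0))*(-1/5796) = -16*(-4 + 0)/(-5 + 8281 + 2*(-4 + 0))*(-1/5796) = -16*(-4)/(-5 + 8281 + 2*(-4))*(-1/5796) = -16*(-4)/(-5 + 8281 - 8)*(-1/5796) = -16*(-4)/8268*(-1/5796) = -16*(-4)*1/8268*(-1/5796) = (16/2067)*(-1/5796) = -4/2995083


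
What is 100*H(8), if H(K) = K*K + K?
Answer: 7200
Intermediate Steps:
H(K) = K + K² (H(K) = K² + K = K + K²)
100*H(8) = 100*(8*(1 + 8)) = 100*(8*9) = 100*72 = 7200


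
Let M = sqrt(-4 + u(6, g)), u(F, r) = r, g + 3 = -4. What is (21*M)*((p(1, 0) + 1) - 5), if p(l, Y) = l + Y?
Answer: -63*I*sqrt(11) ≈ -208.95*I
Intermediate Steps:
g = -7 (g = -3 - 4 = -7)
p(l, Y) = Y + l
M = I*sqrt(11) (M = sqrt(-4 - 7) = sqrt(-11) = I*sqrt(11) ≈ 3.3166*I)
(21*M)*((p(1, 0) + 1) - 5) = (21*(I*sqrt(11)))*(((0 + 1) + 1) - 5) = (21*I*sqrt(11))*((1 + 1) - 5) = (21*I*sqrt(11))*(2 - 5) = (21*I*sqrt(11))*(-3) = -63*I*sqrt(11)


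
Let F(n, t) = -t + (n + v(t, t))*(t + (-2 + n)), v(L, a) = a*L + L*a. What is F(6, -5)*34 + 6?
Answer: -1728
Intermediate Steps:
v(L, a) = 2*L*a (v(L, a) = L*a + L*a = 2*L*a)
F(n, t) = -t + (n + 2*t²)*(-2 + n + t) (F(n, t) = -t + (n + 2*t*t)*(t + (-2 + n)) = -t + (n + 2*t²)*(-2 + n + t))
F(6, -5)*34 + 6 = (6² - 1*(-5) - 4*(-5)² - 2*6 + 2*(-5)³ + 6*(-5) + 2*6*(-5)²)*34 + 6 = (36 + 5 - 4*25 - 12 + 2*(-125) - 30 + 2*6*25)*34 + 6 = (36 + 5 - 100 - 12 - 250 - 30 + 300)*34 + 6 = -51*34 + 6 = -1734 + 6 = -1728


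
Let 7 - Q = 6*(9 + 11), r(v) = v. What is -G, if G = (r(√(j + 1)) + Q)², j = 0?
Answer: -12544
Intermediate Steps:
Q = -113 (Q = 7 - 6*(9 + 11) = 7 - 6*20 = 7 - 1*120 = 7 - 120 = -113)
G = 12544 (G = (√(0 + 1) - 113)² = (√1 - 113)² = (1 - 113)² = (-112)² = 12544)
-G = -1*12544 = -12544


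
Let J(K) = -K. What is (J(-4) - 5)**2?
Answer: 1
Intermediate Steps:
(J(-4) - 5)**2 = (-1*(-4) - 5)**2 = (4 - 5)**2 = (-1)**2 = 1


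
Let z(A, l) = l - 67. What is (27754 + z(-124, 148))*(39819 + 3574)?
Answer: 1207844155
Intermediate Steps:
z(A, l) = -67 + l
(27754 + z(-124, 148))*(39819 + 3574) = (27754 + (-67 + 148))*(39819 + 3574) = (27754 + 81)*43393 = 27835*43393 = 1207844155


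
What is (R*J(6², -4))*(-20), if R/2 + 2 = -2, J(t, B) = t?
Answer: 5760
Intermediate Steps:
R = -8 (R = -4 + 2*(-2) = -4 - 4 = -8)
(R*J(6², -4))*(-20) = -8*6²*(-20) = -8*36*(-20) = -288*(-20) = 5760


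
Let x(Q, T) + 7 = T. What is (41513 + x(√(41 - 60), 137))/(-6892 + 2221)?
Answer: -4627/519 ≈ -8.9152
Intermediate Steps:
x(Q, T) = -7 + T
(41513 + x(√(41 - 60), 137))/(-6892 + 2221) = (41513 + (-7 + 137))/(-6892 + 2221) = (41513 + 130)/(-4671) = 41643*(-1/4671) = -4627/519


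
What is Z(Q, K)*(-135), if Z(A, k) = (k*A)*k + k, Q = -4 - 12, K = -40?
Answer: 3461400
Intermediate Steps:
Q = -16
Z(A, k) = k + A*k**2 (Z(A, k) = (A*k)*k + k = A*k**2 + k = k + A*k**2)
Z(Q, K)*(-135) = -40*(1 - 16*(-40))*(-135) = -40*(1 + 640)*(-135) = -40*641*(-135) = -25640*(-135) = 3461400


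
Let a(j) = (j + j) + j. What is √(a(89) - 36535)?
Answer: 2*I*√9067 ≈ 190.44*I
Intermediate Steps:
a(j) = 3*j (a(j) = 2*j + j = 3*j)
√(a(89) - 36535) = √(3*89 - 36535) = √(267 - 36535) = √(-36268) = 2*I*√9067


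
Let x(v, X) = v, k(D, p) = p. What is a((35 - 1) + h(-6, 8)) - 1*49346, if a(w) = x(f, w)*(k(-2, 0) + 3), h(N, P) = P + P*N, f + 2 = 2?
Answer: -49346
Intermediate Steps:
f = 0 (f = -2 + 2 = 0)
h(N, P) = P + N*P
a(w) = 0 (a(w) = 0*(0 + 3) = 0*3 = 0)
a((35 - 1) + h(-6, 8)) - 1*49346 = 0 - 1*49346 = 0 - 49346 = -49346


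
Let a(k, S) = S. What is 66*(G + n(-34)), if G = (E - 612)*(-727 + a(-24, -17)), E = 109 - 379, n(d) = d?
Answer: 43307484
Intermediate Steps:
E = -270
G = 656208 (G = (-270 - 612)*(-727 - 17) = -882*(-744) = 656208)
66*(G + n(-34)) = 66*(656208 - 34) = 66*656174 = 43307484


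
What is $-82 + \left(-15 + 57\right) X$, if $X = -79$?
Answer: $-3400$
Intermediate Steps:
$-82 + \left(-15 + 57\right) X = -82 + \left(-15 + 57\right) \left(-79\right) = -82 + 42 \left(-79\right) = -82 - 3318 = -3400$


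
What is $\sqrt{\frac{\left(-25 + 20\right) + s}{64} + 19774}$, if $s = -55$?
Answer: $\frac{\sqrt{316369}}{4} \approx 140.62$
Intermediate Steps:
$\sqrt{\frac{\left(-25 + 20\right) + s}{64} + 19774} = \sqrt{\frac{\left(-25 + 20\right) - 55}{64} + 19774} = \sqrt{\left(-5 - 55\right) \frac{1}{64} + 19774} = \sqrt{\left(-60\right) \frac{1}{64} + 19774} = \sqrt{- \frac{15}{16} + 19774} = \sqrt{\frac{316369}{16}} = \frac{\sqrt{316369}}{4}$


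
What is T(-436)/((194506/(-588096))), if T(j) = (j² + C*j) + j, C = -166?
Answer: -77051161728/97253 ≈ -7.9228e+5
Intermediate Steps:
T(j) = j² - 165*j (T(j) = (j² - 166*j) + j = j² - 165*j)
T(-436)/((194506/(-588096))) = (-436*(-165 - 436))/((194506/(-588096))) = (-436*(-601))/((194506*(-1/588096))) = 262036/(-97253/294048) = 262036*(-294048/97253) = -77051161728/97253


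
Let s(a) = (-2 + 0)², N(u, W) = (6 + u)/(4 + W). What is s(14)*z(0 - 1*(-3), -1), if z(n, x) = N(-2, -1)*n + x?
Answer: 12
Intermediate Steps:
N(u, W) = (6 + u)/(4 + W)
s(a) = 4 (s(a) = (-2)² = 4)
z(n, x) = x + 4*n/3 (z(n, x) = ((6 - 2)/(4 - 1))*n + x = (4/3)*n + x = ((⅓)*4)*n + x = 4*n/3 + x = x + 4*n/3)
s(14)*z(0 - 1*(-3), -1) = 4*(-1 + 4*(0 - 1*(-3))/3) = 4*(-1 + 4*(0 + 3)/3) = 4*(-1 + (4/3)*3) = 4*(-1 + 4) = 4*3 = 12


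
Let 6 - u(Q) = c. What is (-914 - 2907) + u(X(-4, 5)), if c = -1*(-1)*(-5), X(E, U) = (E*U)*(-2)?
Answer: -3810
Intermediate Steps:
X(E, U) = -2*E*U
c = -5 (c = 1*(-5) = -5)
u(Q) = 11 (u(Q) = 6 - 1*(-5) = 6 + 5 = 11)
(-914 - 2907) + u(X(-4, 5)) = (-914 - 2907) + 11 = -3821 + 11 = -3810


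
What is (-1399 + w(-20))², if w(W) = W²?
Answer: 998001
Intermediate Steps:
(-1399 + w(-20))² = (-1399 + (-20)²)² = (-1399 + 400)² = (-999)² = 998001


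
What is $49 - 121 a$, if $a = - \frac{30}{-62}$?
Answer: $- \frac{296}{31} \approx -9.5484$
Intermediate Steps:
$a = \frac{15}{31}$ ($a = \left(-30\right) \left(- \frac{1}{62}\right) = \frac{15}{31} \approx 0.48387$)
$49 - 121 a = 49 - \frac{1815}{31} = - \frac{296}{31}$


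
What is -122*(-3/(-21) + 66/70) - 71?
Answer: -7121/35 ≈ -203.46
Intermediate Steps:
-122*(-3/(-21) + 66/70) - 71 = -122*(-3*(-1/21) + 66*(1/70)) - 71 = -122*(⅐ + 33/35) - 71 = -122*38/35 - 71 = -4636/35 - 71 = -7121/35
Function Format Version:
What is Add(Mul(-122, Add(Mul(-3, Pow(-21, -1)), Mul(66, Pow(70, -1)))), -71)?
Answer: Rational(-7121, 35) ≈ -203.46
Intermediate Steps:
Add(Mul(-122, Add(Mul(-3, Pow(-21, -1)), Mul(66, Pow(70, -1)))), -71) = Add(Mul(-122, Add(Mul(-3, Rational(-1, 21)), Mul(66, Rational(1, 70)))), -71) = Add(Mul(-122, Add(Rational(1, 7), Rational(33, 35))), -71) = Add(Mul(-122, Rational(38, 35)), -71) = Add(Rational(-4636, 35), -71) = Rational(-7121, 35)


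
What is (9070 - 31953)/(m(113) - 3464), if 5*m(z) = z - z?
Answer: 22883/3464 ≈ 6.6059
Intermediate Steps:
m(z) = 0 (m(z) = (z - z)/5 = (⅕)*0 = 0)
(9070 - 31953)/(m(113) - 3464) = (9070 - 31953)/(0 - 3464) = -22883/(-3464) = -22883*(-1/3464) = 22883/3464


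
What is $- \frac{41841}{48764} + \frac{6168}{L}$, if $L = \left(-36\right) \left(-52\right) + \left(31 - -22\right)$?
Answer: $\frac{220232427}{93870700} \approx 2.3461$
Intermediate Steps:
$L = 1925$ ($L = 1872 + \left(31 + 22\right) = 1872 + 53 = 1925$)
$- \frac{41841}{48764} + \frac{6168}{L} = - \frac{41841}{48764} + \frac{6168}{1925} = \frac{220232427}{93870700}$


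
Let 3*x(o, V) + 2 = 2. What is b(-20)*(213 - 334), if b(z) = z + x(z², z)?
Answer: 2420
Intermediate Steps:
x(o, V) = 0 (x(o, V) = -⅔ + (⅓)*2 = -⅔ + ⅔ = 0)
b(z) = z (b(z) = z + 0 = z)
b(-20)*(213 - 334) = -20*(213 - 334) = -20*(-121) = 2420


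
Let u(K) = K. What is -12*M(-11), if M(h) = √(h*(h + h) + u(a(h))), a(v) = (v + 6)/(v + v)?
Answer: -438*√22/11 ≈ -186.76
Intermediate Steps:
a(v) = (6 + v)/(2*v) (a(v) = (6 + v)/((2*v)) = (6 + v)*(1/(2*v)) = (6 + v)/(2*v))
M(h) = √(2*h² + (6 + h)/(2*h)) (M(h) = √(h*(h + h) + (6 + h)/(2*h)) = √(h*(2*h) + (6 + h)/(2*h)) = √(2*h² + (6 + h)/(2*h)))
-12*M(-11) = -6*√2*√((6 - 11 + 4*(-11)³)/(-11)) = -6*√2*√(-(6 - 11 + 4*(-1331))/11) = -6*√2*√(-(6 - 11 - 5324)/11) = -6*√2*√(-1/11*(-5329)) = -6*√2*√(5329/11) = -6*√2*73*√11/11 = -438*√22/11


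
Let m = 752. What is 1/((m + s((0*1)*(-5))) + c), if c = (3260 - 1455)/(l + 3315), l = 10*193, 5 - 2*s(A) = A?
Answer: 2098/1583663 ≈ 0.0013248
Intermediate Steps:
s(A) = 5/2 - A/2
l = 1930
c = 361/1049 (c = (3260 - 1455)/(1930 + 3315) = 1805/5245 = 1805*(1/5245) = 361/1049 ≈ 0.34414)
1/((m + s((0*1)*(-5))) + c) = 1/((752 + (5/2 - 0*1*(-5)/2)) + 361/1049) = 1/((752 + (5/2 - 0*(-5))) + 361/1049) = 1/((752 + (5/2 - 1/2*0)) + 361/1049) = 1/((752 + (5/2 + 0)) + 361/1049) = 1/((752 + 5/2) + 361/1049) = 1/(1509/2 + 361/1049) = 1/(1583663/2098) = 2098/1583663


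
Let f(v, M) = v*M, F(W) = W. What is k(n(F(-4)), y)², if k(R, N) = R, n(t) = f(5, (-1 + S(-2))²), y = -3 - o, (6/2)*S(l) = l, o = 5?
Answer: 15625/81 ≈ 192.90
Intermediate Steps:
S(l) = l/3
y = -8 (y = -3 - 1*5 = -3 - 5 = -8)
f(v, M) = M*v
n(t) = 125/9 (n(t) = (-1 + (⅓)*(-2))²*5 = (-1 - ⅔)²*5 = (-5/3)²*5 = (25/9)*5 = 125/9)
k(n(F(-4)), y)² = (125/9)² = 15625/81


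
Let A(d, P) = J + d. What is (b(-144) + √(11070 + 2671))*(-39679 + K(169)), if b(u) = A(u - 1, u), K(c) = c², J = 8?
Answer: 1523166 - 11118*√13741 ≈ 2.1989e+5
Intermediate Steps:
A(d, P) = 8 + d
b(u) = 7 + u (b(u) = 8 + (u - 1) = 8 + (-1 + u) = 7 + u)
(b(-144) + √(11070 + 2671))*(-39679 + K(169)) = ((7 - 144) + √(11070 + 2671))*(-39679 + 169²) = (-137 + √13741)*(-39679 + 28561) = (-137 + √13741)*(-11118) = 1523166 - 11118*√13741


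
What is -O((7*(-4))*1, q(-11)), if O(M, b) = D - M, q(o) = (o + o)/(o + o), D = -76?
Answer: 48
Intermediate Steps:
q(o) = 1 (q(o) = (2*o)/((2*o)) = (2*o)*(1/(2*o)) = 1)
O(M, b) = -76 - M
-O((7*(-4))*1, q(-11)) = -(-76 - 7*(-4)) = -(-76 - (-28)) = -(-76 - 1*(-28)) = -(-76 + 28) = -1*(-48) = 48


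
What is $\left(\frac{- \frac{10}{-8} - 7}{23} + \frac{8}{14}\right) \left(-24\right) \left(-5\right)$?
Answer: $\frac{270}{7} \approx 38.571$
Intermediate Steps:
$\left(\frac{- \frac{10}{-8} - 7}{23} + \frac{8}{14}\right) \left(-24\right) \left(-5\right) = \left(\left(\left(-10\right) \left(- \frac{1}{8}\right) - 7\right) \frac{1}{23} + 8 \cdot \frac{1}{14}\right) \left(-24\right) \left(-5\right) = \left(\left(\frac{5}{4} - 7\right) \frac{1}{23} + \frac{4}{7}\right) \left(-24\right) \left(-5\right) = \left(\left(- \frac{23}{4}\right) \frac{1}{23} + \frac{4}{7}\right) \left(-24\right) \left(-5\right) = \left(- \frac{1}{4} + \frac{4}{7}\right) \left(-24\right) \left(-5\right) = \frac{9}{28} \left(-24\right) \left(-5\right) = \left(- \frac{54}{7}\right) \left(-5\right) = \frac{270}{7}$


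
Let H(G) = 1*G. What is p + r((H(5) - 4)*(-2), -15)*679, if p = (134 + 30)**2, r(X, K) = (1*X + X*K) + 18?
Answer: 58130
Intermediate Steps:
H(G) = G
r(X, K) = 18 + X + K*X (r(X, K) = (X + K*X) + 18 = 18 + X + K*X)
p = 26896 (p = 164**2 = 26896)
p + r((H(5) - 4)*(-2), -15)*679 = 26896 + (18 + (5 - 4)*(-2) - 15*(5 - 4)*(-2))*679 = 26896 + (18 + 1*(-2) - 15*(-2))*679 = 26896 + (18 - 2 - 15*(-2))*679 = 26896 + (18 - 2 + 30)*679 = 26896 + 46*679 = 26896 + 31234 = 58130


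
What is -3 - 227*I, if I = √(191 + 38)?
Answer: -3 - 227*√229 ≈ -3438.1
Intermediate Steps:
I = √229 ≈ 15.133
-3 - 227*I = -3 - 227*√229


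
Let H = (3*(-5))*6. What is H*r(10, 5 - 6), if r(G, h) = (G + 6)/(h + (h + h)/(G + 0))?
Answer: 1200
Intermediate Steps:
r(G, h) = (6 + G)/(h + 2*h/G) (r(G, h) = (6 + G)/(h + (2*h)/G) = (6 + G)/(h + 2*h/G))
H = -90 (H = -15*6 = -90)
H*r(10, 5 - 6) = -900*(6 + 10)/((5 - 6)*(2 + 10)) = -900*16/((-1)*12) = -900*(-1)*16/12 = -90*(-40/3) = 1200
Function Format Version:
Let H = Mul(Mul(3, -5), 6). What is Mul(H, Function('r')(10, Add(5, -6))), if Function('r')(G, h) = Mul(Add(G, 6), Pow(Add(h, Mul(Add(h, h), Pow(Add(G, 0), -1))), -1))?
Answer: 1200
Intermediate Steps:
Function('r')(G, h) = Mul(Pow(Add(h, Mul(2, h, Pow(G, -1))), -1), Add(6, G)) (Function('r')(G, h) = Mul(Add(6, G), Pow(Add(h, Mul(Mul(2, h), Pow(G, -1))), -1)) = Mul(Add(6, G), Pow(Add(h, Mul(2, h, Pow(G, -1))), -1)) = Mul(Pow(Add(h, Mul(2, h, Pow(G, -1))), -1), Add(6, G)))
H = -90 (H = Mul(-15, 6) = -90)
Mul(H, Function('r')(10, Add(5, -6))) = Mul(-90, Mul(10, Pow(Add(5, -6), -1), Pow(Add(2, 10), -1), Add(6, 10))) = Mul(-90, Mul(10, Pow(-1, -1), Pow(12, -1), 16)) = Mul(-90, Mul(10, -1, Rational(1, 12), 16)) = Mul(-90, Rational(-40, 3)) = 1200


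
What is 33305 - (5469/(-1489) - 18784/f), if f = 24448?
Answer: 37892687139/1137596 ≈ 33309.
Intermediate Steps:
33305 - (5469/(-1489) - 18784/f) = 33305 - (5469/(-1489) - 18784/24448) = 33305 - (5469*(-1/1489) - 18784*1/24448) = 33305 - (-5469/1489 - 587/764) = 33305 - 1*(-5052359/1137596) = 33305 + 5052359/1137596 = 37892687139/1137596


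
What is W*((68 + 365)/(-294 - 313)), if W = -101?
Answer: 43733/607 ≈ 72.048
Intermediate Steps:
W*((68 + 365)/(-294 - 313)) = -101*(68 + 365)/(-294 - 313) = -43733/(-607) = -43733*(-1)/607 = -101*(-433/607) = 43733/607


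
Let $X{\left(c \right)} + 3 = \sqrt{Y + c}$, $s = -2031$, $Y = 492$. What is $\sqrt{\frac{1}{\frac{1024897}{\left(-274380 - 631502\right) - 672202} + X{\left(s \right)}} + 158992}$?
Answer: $2 \sqrt{\frac{-228914259931 + 564531145488 i \sqrt{19}}{-5759149 + 14202756 i \sqrt{19}}} \approx 398.74 - 3.169 \cdot 10^{-5} i$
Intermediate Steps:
$X{\left(c \right)} = -3 + \sqrt{492 + c}$
$\sqrt{\frac{1}{\frac{1024897}{\left(-274380 - 631502\right) - 672202} + X{\left(s \right)}} + 158992} = \sqrt{\frac{1}{\frac{1024897}{\left(-274380 - 631502\right) - 672202} - \left(3 - \sqrt{492 - 2031}\right)} + 158992} = \sqrt{\frac{1}{\frac{1024897}{-905882 - 672202} - \left(3 - \sqrt{-1539}\right)} + 158992} = \sqrt{\frac{1}{\frac{1024897}{-1578084} - \left(3 - 9 i \sqrt{19}\right)} + 158992} = \sqrt{\frac{1}{1024897 \left(- \frac{1}{1578084}\right) - \left(3 - 9 i \sqrt{19}\right)} + 158992} = \sqrt{\frac{1}{- \frac{1024897}{1578084} - \left(3 - 9 i \sqrt{19}\right)} + 158992} = \sqrt{\frac{1}{- \frac{5759149}{1578084} + 9 i \sqrt{19}} + 158992} = \sqrt{158992 + \frac{1}{- \frac{5759149}{1578084} + 9 i \sqrt{19}}}$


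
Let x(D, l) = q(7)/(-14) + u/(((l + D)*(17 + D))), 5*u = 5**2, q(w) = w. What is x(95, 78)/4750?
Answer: -9683/92036000 ≈ -0.00010521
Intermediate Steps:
u = 5 (u = (1/5)*5**2 = (1/5)*25 = 5)
x(D, l) = -1/2 + 5/((17 + D)*(D + l)) (x(D, l) = 7/(-14) + 5/(((l + D)*(17 + D))) = 7*(-1/14) + 5/(((D + l)*(17 + D))) = -1/2 + 5/(((17 + D)*(D + l))) = -1/2 + 5*(1/((17 + D)*(D + l))) = -1/2 + 5/((17 + D)*(D + l)))
x(95, 78)/4750 = ((10 - 1*95**2 - 17*95 - 17*78 - 1*95*78)/(2*(95**2 + 17*95 + 17*78 + 95*78)))/4750 = ((10 - 1*9025 - 1615 - 1326 - 7410)/(2*(9025 + 1615 + 1326 + 7410)))*(1/4750) = ((1/2)*(10 - 9025 - 1615 - 1326 - 7410)/19376)*(1/4750) = ((1/2)*(1/19376)*(-19366))*(1/4750) = -9683/19376*1/4750 = -9683/92036000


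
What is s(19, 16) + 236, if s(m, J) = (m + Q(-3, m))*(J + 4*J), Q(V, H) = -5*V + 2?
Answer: 3116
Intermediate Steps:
Q(V, H) = 2 - 5*V
s(m, J) = 5*J*(17 + m) (s(m, J) = (m + (2 - 5*(-3)))*(J + 4*J) = (m + (2 + 15))*(5*J) = (m + 17)*(5*J) = (17 + m)*(5*J) = 5*J*(17 + m))
s(19, 16) + 236 = 5*16*(17 + 19) + 236 = 5*16*36 + 236 = 2880 + 236 = 3116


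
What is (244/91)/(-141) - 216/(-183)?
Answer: 908948/782691 ≈ 1.1613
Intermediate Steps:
(244/91)/(-141) - 216/(-183) = (244*(1/91))*(-1/141) - 216*(-1/183) = (244/91)*(-1/141) + 72/61 = -244/12831 + 72/61 = 908948/782691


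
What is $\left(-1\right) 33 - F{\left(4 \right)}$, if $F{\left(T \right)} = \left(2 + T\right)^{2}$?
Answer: $-69$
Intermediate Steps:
$\left(-1\right) 33 - F{\left(4 \right)} = \left(-1\right) 33 - \left(2 + 4\right)^{2} = -33 - 6^{2} = -33 - 36 = -69$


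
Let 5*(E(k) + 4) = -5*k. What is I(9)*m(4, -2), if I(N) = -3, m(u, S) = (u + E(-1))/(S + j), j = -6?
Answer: 3/8 ≈ 0.37500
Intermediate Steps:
E(k) = -4 - k (E(k) = -4 + (-5*k)/5 = -4 - k)
m(u, S) = (-3 + u)/(-6 + S) (m(u, S) = (u + (-4 - 1*(-1)))/(S - 6) = (u + (-4 + 1))/(-6 + S) = (u - 3)/(-6 + S) = (-3 + u)/(-6 + S))
I(9)*m(4, -2) = -3*(-3 + 4)/(-6 - 2) = -3/(-8) = -(-3)/8 = -3*(-1/8) = 3/8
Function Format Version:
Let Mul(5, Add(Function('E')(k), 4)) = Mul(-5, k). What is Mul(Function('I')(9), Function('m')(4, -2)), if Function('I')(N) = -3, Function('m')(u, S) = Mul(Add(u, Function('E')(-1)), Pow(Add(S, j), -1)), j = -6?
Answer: Rational(3, 8) ≈ 0.37500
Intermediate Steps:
Function('E')(k) = Add(-4, Mul(-1, k)) (Function('E')(k) = Add(-4, Mul(Rational(1, 5), Mul(-5, k))) = Add(-4, Mul(-1, k)))
Function('m')(u, S) = Mul(Pow(Add(-6, S), -1), Add(-3, u)) (Function('m')(u, S) = Mul(Add(u, Add(-4, Mul(-1, -1))), Pow(Add(S, -6), -1)) = Mul(Add(u, Add(-4, 1)), Pow(Add(-6, S), -1)) = Mul(Add(u, -3), Pow(Add(-6, S), -1)) = Mul(Add(-3, u), Pow(Add(-6, S), -1)) = Mul(Pow(Add(-6, S), -1), Add(-3, u)))
Mul(Function('I')(9), Function('m')(4, -2)) = Mul(-3, Mul(Pow(Add(-6, -2), -1), Add(-3, 4))) = Mul(-3, Mul(Pow(-8, -1), 1)) = Mul(-3, Mul(Rational(-1, 8), 1)) = Mul(-3, Rational(-1, 8)) = Rational(3, 8)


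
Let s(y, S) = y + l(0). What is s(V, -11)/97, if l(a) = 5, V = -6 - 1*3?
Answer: -4/97 ≈ -0.041237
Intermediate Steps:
V = -9 (V = -6 - 3 = -9)
s(y, S) = 5 + y (s(y, S) = y + 5 = 5 + y)
s(V, -11)/97 = (5 - 9)/97 = -4*1/97 = -4/97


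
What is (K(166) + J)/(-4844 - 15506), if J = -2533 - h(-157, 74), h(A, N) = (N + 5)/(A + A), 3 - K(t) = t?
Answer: 169293/1277980 ≈ 0.13247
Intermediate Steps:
K(t) = 3 - t
h(A, N) = (5 + N)/(2*A) (h(A, N) = (5 + N)/((2*A)) = (5 + N)*(1/(2*A)) = (5 + N)/(2*A))
J = -795283/314 (J = -2533 - (5 + 74)/(2*(-157)) = -2533 - (-1)*79/(2*157) = -2533 - 1*(-79/314) = -2533 + 79/314 = -795283/314 ≈ -2532.8)
(K(166) + J)/(-4844 - 15506) = ((3 - 1*166) - 795283/314)/(-4844 - 15506) = ((3 - 166) - 795283/314)/(-20350) = (-163 - 795283/314)*(-1/20350) = -846465/314*(-1/20350) = 169293/1277980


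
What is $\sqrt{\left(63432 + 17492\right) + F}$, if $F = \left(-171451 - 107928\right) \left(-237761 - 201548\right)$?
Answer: $\sqrt{122733790035} \approx 3.5033 \cdot 10^{5}$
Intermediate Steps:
$F = 122733709111$ ($F = \left(-279379\right) \left(-439309\right) = 122733709111$)
$\sqrt{\left(63432 + 17492\right) + F} = \sqrt{\left(63432 + 17492\right) + 122733709111} = \sqrt{80924 + 122733709111} = \sqrt{122733790035}$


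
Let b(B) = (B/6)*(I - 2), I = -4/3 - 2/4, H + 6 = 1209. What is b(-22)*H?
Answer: 101453/6 ≈ 16909.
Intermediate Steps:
H = 1203 (H = -6 + 1209 = 1203)
I = -11/6 (I = -4*1/3 - 2*1/4 = -4/3 - 1/2 = -11/6 ≈ -1.8333)
b(B) = -23*B/36 (b(B) = (B/6)*(-11/6 - 2) = (B*(1/6))*(-23/6) = (B/6)*(-23/6) = -23*B/36)
b(-22)*H = -23/36*(-22)*1203 = (253/18)*1203 = 101453/6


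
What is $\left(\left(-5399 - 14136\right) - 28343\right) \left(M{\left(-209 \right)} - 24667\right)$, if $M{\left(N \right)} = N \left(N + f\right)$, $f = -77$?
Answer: $-1680852946$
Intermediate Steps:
$M{\left(N \right)} = N \left(-77 + N\right)$ ($M{\left(N \right)} = N \left(N - 77\right) = N \left(-77 + N\right)$)
$\left(\left(-5399 - 14136\right) - 28343\right) \left(M{\left(-209 \right)} - 24667\right) = \left(\left(-5399 - 14136\right) - 28343\right) \left(- 209 \left(-77 - 209\right) - 24667\right) = \left(-19535 - 28343\right) \left(\left(-209\right) \left(-286\right) - 24667\right) = - 47878 \left(59774 - 24667\right) = \left(-47878\right) 35107 = -1680852946$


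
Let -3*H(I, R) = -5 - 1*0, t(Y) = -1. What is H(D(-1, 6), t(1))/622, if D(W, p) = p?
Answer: 5/1866 ≈ 0.0026795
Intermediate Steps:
H(I, R) = 5/3 (H(I, R) = -(-5 - 1*0)/3 = -(-5 + 0)/3 = -1/3*(-5) = 5/3)
H(D(-1, 6), t(1))/622 = (5/3)/622 = (5/3)*(1/622) = 5/1866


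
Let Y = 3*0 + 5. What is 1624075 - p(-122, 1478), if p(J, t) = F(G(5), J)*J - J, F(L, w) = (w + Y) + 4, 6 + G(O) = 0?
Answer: 1610167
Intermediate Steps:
G(O) = -6 (G(O) = -6 + 0 = -6)
Y = 5 (Y = 0 + 5 = 5)
F(L, w) = 9 + w (F(L, w) = (w + 5) + 4 = (5 + w) + 4 = 9 + w)
p(J, t) = -J + J*(9 + J) (p(J, t) = (9 + J)*J - J = J*(9 + J) - J = -J + J*(9 + J))
1624075 - p(-122, 1478) = 1624075 - (-122)*(8 - 122) = 1624075 - (-122)*(-114) = 1624075 - 1*13908 = 1624075 - 13908 = 1610167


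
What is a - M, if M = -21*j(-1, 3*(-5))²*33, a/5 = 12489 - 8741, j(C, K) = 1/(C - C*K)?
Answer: 4798133/256 ≈ 18743.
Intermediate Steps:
j(C, K) = 1/(C - C*K)
a = 18740 (a = 5*(12489 - 8741) = 5*3748 = 18740)
M = -693/256 (M = -21/(-1 + 3*(-5))²*33 = -21/(-1 - 15)²*33 = -21*(-1*(-1)/(-16))²*33 = -21*(-1*(-1)*(-1/16))²*33 = -21*(-1/16)²*33 = -21*1/256*33 = -21/256*33 = -693/256 ≈ -2.7070)
a - M = 18740 - 1*(-693/256) = 18740 + 693/256 = 4798133/256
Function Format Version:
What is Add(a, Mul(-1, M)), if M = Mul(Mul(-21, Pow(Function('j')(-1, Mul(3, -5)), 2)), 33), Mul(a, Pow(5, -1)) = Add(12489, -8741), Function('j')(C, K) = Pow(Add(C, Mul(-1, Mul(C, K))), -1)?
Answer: Rational(4798133, 256) ≈ 18743.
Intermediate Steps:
Function('j')(C, K) = Pow(Add(C, Mul(-1, C, K)), -1)
a = 18740 (a = Mul(5, Add(12489, -8741)) = Mul(5, 3748) = 18740)
M = Rational(-693, 256) (M = Mul(Mul(-21, Pow(Mul(-1, Pow(-1, -1), Pow(Add(-1, Mul(3, -5)), -1)), 2)), 33) = Mul(Mul(-21, Pow(Mul(-1, -1, Pow(Add(-1, -15), -1)), 2)), 33) = Mul(Mul(-21, Pow(Mul(-1, -1, Pow(-16, -1)), 2)), 33) = Mul(Mul(-21, Pow(Mul(-1, -1, Rational(-1, 16)), 2)), 33) = Mul(Mul(-21, Pow(Rational(-1, 16), 2)), 33) = Mul(Mul(-21, Rational(1, 256)), 33) = Mul(Rational(-21, 256), 33) = Rational(-693, 256) ≈ -2.7070)
Add(a, Mul(-1, M)) = Add(18740, Mul(-1, Rational(-693, 256))) = Add(18740, Rational(693, 256)) = Rational(4798133, 256)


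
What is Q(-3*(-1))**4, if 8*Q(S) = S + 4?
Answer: 2401/4096 ≈ 0.58618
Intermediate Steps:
Q(S) = 1/2 + S/8 (Q(S) = (S + 4)/8 = (4 + S)/8 = 1/2 + S/8)
Q(-3*(-1))**4 = (1/2 + (-3*(-1))/8)**4 = (1/2 + (1/8)*3)**4 = (1/2 + 3/8)**4 = (7/8)**4 = 2401/4096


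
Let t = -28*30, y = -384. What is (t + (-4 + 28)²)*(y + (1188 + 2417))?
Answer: -850344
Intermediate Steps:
t = -840
(t + (-4 + 28)²)*(y + (1188 + 2417)) = (-840 + (-4 + 28)²)*(-384 + (1188 + 2417)) = (-840 + 24²)*(-384 + 3605) = (-840 + 576)*3221 = -264*3221 = -850344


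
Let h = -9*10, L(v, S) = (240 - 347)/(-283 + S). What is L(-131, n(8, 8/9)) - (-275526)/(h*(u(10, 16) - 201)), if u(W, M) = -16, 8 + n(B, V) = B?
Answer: 4447976/307055 ≈ 14.486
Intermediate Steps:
n(B, V) = -8 + B
L(v, S) = -107/(-283 + S)
h = -90
L(-131, n(8, 8/9)) - (-275526)/(h*(u(10, 16) - 201)) = -107/(-283 + (-8 + 8)) - (-275526)/((-90*(-16 - 201))) = -107/(-283 + 0) - (-275526)/((-90*(-217))) = -107/(-283) - (-275526)/19530 = -107*(-1/283) - (-275526)/19530 = 107/283 - 1*(-15307/1085) = 107/283 + 15307/1085 = 4447976/307055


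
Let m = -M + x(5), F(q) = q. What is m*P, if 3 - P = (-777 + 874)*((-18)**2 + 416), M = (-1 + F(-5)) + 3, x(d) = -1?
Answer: -143554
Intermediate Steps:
M = -3 (M = (-1 - 5) + 3 = -6 + 3 = -3)
P = -71777 (P = 3 - (-777 + 874)*((-18)**2 + 416) = 3 - 97*(324 + 416) = 3 - 97*740 = 3 - 1*71780 = 3 - 71780 = -71777)
m = 2 (m = -1*(-3) - 1 = 3 - 1 = 2)
m*P = 2*(-71777) = -143554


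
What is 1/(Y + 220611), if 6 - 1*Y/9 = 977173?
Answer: -1/8573892 ≈ -1.1663e-7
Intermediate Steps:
Y = -8794503 (Y = 54 - 9*977173 = 54 - 8794557 = -8794503)
1/(Y + 220611) = 1/(-8794503 + 220611) = 1/(-8573892) = -1/8573892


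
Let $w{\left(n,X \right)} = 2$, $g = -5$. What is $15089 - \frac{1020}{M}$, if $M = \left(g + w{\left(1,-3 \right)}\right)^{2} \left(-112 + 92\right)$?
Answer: $\frac{45284}{3} \approx 15095.0$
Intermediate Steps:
$M = -180$ ($M = \left(-5 + 2\right)^{2} \left(-112 + 92\right) = \left(-3\right)^{2} \left(-20\right) = 9 \left(-20\right) = -180$)
$15089 - \frac{1020}{M} = 15089 - \frac{1020}{-180} = 15089 - - \frac{17}{3} = 15089 + \frac{17}{3} = \frac{45284}{3}$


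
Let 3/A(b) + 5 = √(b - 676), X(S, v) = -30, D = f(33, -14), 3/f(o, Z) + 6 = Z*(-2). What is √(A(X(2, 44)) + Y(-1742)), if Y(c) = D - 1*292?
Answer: √22*√((32171 - 6421*I*√706)/(-5 + I*√706))/22 ≈ 0.0031913 - 17.085*I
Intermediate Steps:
f(o, Z) = 3/(-6 - 2*Z) (f(o, Z) = 3/(-6 + Z*(-2)) = 3/(-6 - 2*Z))
D = 3/22 (D = -3/(6 + 2*(-14)) = -3/(6 - 28) = -3/(-22) = -3*(-1/22) = 3/22 ≈ 0.13636)
A(b) = 3/(-5 + √(-676 + b)) (A(b) = 3/(-5 + √(b - 676)) = 3/(-5 + √(-676 + b)))
Y(c) = -6421/22 (Y(c) = 3/22 - 1*292 = 3/22 - 292 = -6421/22)
√(A(X(2, 44)) + Y(-1742)) = √(3/(-5 + √(-676 - 30)) - 6421/22) = √(3/(-5 + √(-706)) - 6421/22) = √(3/(-5 + I*√706) - 6421/22) = √(-6421/22 + 3/(-5 + I*√706))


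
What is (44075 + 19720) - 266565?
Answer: -202770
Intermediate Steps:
(44075 + 19720) - 266565 = 63795 - 266565 = -202770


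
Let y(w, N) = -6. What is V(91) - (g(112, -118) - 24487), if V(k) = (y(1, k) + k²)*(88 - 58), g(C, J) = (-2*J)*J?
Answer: 300585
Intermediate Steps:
g(C, J) = -2*J²
V(k) = -180 + 30*k² (V(k) = (-6 + k²)*(88 - 58) = (-6 + k²)*30 = -180 + 30*k²)
V(91) - (g(112, -118) - 24487) = (-180 + 30*91²) - (-2*(-118)² - 24487) = (-180 + 30*8281) - (-2*13924 - 24487) = (-180 + 248430) - (-27848 - 24487) = 248250 - 1*(-52335) = 248250 + 52335 = 300585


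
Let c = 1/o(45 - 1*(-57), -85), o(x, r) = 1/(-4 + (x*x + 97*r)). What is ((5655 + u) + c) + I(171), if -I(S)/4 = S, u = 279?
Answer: 7405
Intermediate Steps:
o(x, r) = 1/(-4 + x² + 97*r) (o(x, r) = 1/(-4 + (x² + 97*r)) = 1/(-4 + x² + 97*r))
c = 2155 (c = 1/(1/(-4 + (45 - 1*(-57))² + 97*(-85))) = 1/(1/(-4 + (45 + 57)² - 8245)) = 1/(1/(-4 + 102² - 8245)) = 1/(1/(-4 + 10404 - 8245)) = 1/(1/2155) = 2155)
I(S) = -4*S
((5655 + u) + c) + I(171) = ((5655 + 279) + 2155) - 4*171 = (5934 + 2155) - 684 = 8089 - 684 = 7405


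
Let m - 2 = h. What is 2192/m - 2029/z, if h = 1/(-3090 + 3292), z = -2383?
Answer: 1055976017/965115 ≈ 1094.1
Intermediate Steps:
h = 1/202 ≈ 0.0049505
m = 405/202 (m = 2 + 1/202 = 405/202 ≈ 2.0050)
2192/m - 2029/z = 2192/(405/202) - 2029/(-2383) = 2192*(202/405) - 2029*(-1/2383) = 442784/405 + 2029/2383 = 1055976017/965115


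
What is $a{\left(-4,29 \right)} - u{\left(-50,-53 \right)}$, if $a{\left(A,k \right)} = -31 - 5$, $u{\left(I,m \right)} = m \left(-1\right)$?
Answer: $-89$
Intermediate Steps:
$u{\left(I,m \right)} = - m$
$a{\left(A,k \right)} = -36$ ($a{\left(A,k \right)} = -31 - 5 = -36$)
$a{\left(-4,29 \right)} - u{\left(-50,-53 \right)} = -36 - \left(-1\right) \left(-53\right) = -36 - 53 = -89$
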